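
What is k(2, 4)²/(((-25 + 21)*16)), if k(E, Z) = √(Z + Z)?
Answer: -⅛ ≈ -0.12500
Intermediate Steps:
k(E, Z) = √2*√Z (k(E, Z) = √(2*Z) = √2*√Z)
k(2, 4)²/(((-25 + 21)*16)) = (√2*√4)²/(((-25 + 21)*16)) = (√2*2)²/((-4*16)) = (2*√2)²/(-64) = 8*(-1/64) = -⅛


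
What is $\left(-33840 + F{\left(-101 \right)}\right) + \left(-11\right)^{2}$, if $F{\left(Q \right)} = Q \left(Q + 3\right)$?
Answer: $-23821$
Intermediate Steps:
$F{\left(Q \right)} = Q \left(3 + Q\right)$
$\left(-33840 + F{\left(-101 \right)}\right) + \left(-11\right)^{2} = \left(-33840 - 101 \left(3 - 101\right)\right) + \left(-11\right)^{2} = \left(-33840 - -9898\right) + 121 = \left(-33840 + 9898\right) + 121 = -23942 + 121 = -23821$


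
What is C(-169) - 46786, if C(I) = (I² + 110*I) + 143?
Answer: -36672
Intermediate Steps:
C(I) = 143 + I² + 110*I
C(-169) - 46786 = (143 + (-169)² + 110*(-169)) - 46786 = (143 + 28561 - 18590) - 46786 = 10114 - 46786 = -36672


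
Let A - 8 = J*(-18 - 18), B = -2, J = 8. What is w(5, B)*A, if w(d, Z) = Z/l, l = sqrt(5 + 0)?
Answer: 112*sqrt(5) ≈ 250.44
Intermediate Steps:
A = -280 (A = 8 + 8*(-18 - 18) = 8 + 8*(-36) = 8 - 288 = -280)
l = sqrt(5) ≈ 2.2361
w(d, Z) = Z*sqrt(5)/5 (w(d, Z) = Z/(sqrt(5)) = Z*(sqrt(5)/5) = Z*sqrt(5)/5)
w(5, B)*A = ((1/5)*(-2)*sqrt(5))*(-280) = -2*sqrt(5)/5*(-280) = 112*sqrt(5)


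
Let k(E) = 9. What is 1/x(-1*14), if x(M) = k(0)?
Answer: ⅑ ≈ 0.11111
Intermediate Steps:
x(M) = 9
1/x(-1*14) = 1/9 = ⅑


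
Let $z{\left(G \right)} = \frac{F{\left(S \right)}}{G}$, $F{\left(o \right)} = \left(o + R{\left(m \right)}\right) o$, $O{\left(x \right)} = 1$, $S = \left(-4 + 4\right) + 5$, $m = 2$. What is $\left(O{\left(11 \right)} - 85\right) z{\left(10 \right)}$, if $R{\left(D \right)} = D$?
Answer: $-294$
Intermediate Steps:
$S = 5$ ($S = 0 + 5 = 5$)
$F{\left(o \right)} = o \left(2 + o\right)$ ($F{\left(o \right)} = \left(o + 2\right) o = \left(2 + o\right) o = o \left(2 + o\right)$)
$z{\left(G \right)} = \frac{35}{G}$ ($z{\left(G \right)} = \frac{5 \left(2 + 5\right)}{G} = \frac{5 \cdot 7}{G} = \frac{35}{G}$)
$\left(O{\left(11 \right)} - 85\right) z{\left(10 \right)} = \left(1 - 85\right) \frac{35}{10} = - 84 \cdot 35 \cdot \frac{1}{10} = \left(-84\right) \frac{7}{2} = -294$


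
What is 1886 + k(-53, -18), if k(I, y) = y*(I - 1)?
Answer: 2858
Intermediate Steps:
k(I, y) = y*(-1 + I)
1886 + k(-53, -18) = 1886 - 18*(-1 - 53) = 1886 - 18*(-54) = 1886 + 972 = 2858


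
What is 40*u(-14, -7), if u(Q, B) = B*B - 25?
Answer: 960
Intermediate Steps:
u(Q, B) = -25 + B² (u(Q, B) = B² - 25 = -25 + B²)
40*u(-14, -7) = 40*(-25 + (-7)²) = 40*(-25 + 49) = 40*24 = 960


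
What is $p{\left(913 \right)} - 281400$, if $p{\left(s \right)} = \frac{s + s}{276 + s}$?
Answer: $- \frac{334582774}{1189} \approx -2.814 \cdot 10^{5}$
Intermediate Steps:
$p{\left(s \right)} = \frac{2 s}{276 + s}$
$p{\left(913 \right)} - 281400 = 2 \cdot 913 \frac{1}{276 + 913} - 281400 = 2 \cdot 913 \cdot \frac{1}{1189} - 281400 = \frac{1826}{1189} - 281400 = - \frac{334582774}{1189}$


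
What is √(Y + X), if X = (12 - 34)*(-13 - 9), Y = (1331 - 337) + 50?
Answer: 2*√382 ≈ 39.090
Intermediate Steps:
Y = 1044 (Y = 994 + 50 = 1044)
X = 484 (X = -22*(-22) = 484)
√(Y + X) = √(1044 + 484) = √1528 = 2*√382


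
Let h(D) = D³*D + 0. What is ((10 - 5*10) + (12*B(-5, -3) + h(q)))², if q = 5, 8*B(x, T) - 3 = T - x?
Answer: 1404225/4 ≈ 3.5106e+5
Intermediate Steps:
B(x, T) = 3/8 - x/8 + T/8 (B(x, T) = 3/8 + (T - x)/8 = 3/8 + (-x/8 + T/8) = 3/8 - x/8 + T/8)
h(D) = D⁴ (h(D) = D⁴ + 0 = D⁴)
((10 - 5*10) + (12*B(-5, -3) + h(q)))² = ((10 - 5*10) + (12*(3/8 - ⅛*(-5) + (⅛)*(-3)) + 5⁴))² = ((10 - 50) + (12*(3/8 + 5/8 - 3/8) + 625))² = (-40 + (12*(5/8) + 625))² = (-40 + (15/2 + 625))² = (-40 + 1265/2)² = (1185/2)² = 1404225/4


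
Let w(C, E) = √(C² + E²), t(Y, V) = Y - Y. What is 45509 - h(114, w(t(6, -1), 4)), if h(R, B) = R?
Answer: 45395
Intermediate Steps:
t(Y, V) = 0
45509 - h(114, w(t(6, -1), 4)) = 45509 - 1*114 = 45509 - 114 = 45395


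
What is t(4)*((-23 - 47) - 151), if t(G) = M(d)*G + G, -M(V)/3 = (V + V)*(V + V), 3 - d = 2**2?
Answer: 9724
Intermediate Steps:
d = -1 (d = 3 - 1*2**2 = 3 - 1*4 = 3 - 4 = -1)
M(V) = -12*V**2 (M(V) = -3*(V + V)*(V + V) = -3*2*V*2*V = -12*V**2)
t(G) = -11*G (t(G) = (-12*(-1)**2)*G + G = (-12*1)*G + G = -12*G + G = -11*G)
t(4)*((-23 - 47) - 151) = (-11*4)*((-23 - 47) - 151) = -44*(-70 - 151) = -44*(-221) = 9724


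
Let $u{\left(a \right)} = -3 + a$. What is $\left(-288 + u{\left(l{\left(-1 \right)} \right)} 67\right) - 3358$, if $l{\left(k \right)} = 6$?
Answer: $-3445$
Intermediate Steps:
$\left(-288 + u{\left(l{\left(-1 \right)} \right)} 67\right) - 3358 = \left(-288 + \left(-3 + 6\right) 67\right) - 3358 = \left(-288 + 3 \cdot 67\right) - 3358 = \left(-288 + 201\right) - 3358 = -87 - 3358 = -3445$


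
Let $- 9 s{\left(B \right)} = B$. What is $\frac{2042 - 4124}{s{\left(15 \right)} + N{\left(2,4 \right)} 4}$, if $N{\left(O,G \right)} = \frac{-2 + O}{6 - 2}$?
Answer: $\frac{6246}{5} \approx 1249.2$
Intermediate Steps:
$N{\left(O,G \right)} = - \frac{1}{2} + \frac{O}{4}$ ($N{\left(O,G \right)} = \frac{-2 + O}{4} = \left(-2 + O\right) \frac{1}{4} = - \frac{1}{2} + \frac{O}{4}$)
$s{\left(B \right)} = - \frac{B}{9}$
$\frac{2042 - 4124}{s{\left(15 \right)} + N{\left(2,4 \right)} 4} = \frac{2042 - 4124}{\left(- \frac{1}{9}\right) 15 + \left(- \frac{1}{2} + \frac{1}{4} \cdot 2\right) 4} = - \frac{2082}{- \frac{5}{3} + \left(- \frac{1}{2} + \frac{1}{2}\right) 4} = - \frac{2082}{- \frac{5}{3} + 0 \cdot 4} = - \frac{2082}{- \frac{5}{3} + 0} = - \frac{2082}{- \frac{5}{3}} = \left(-2082\right) \left(- \frac{3}{5}\right) = \frac{6246}{5}$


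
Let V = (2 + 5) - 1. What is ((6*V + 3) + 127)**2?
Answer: 27556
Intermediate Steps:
V = 6 (V = 7 - 1 = 6)
((6*V + 3) + 127)**2 = ((6*6 + 3) + 127)**2 = ((36 + 3) + 127)**2 = (39 + 127)**2 = 166**2 = 27556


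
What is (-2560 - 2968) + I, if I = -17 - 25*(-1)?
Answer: -5520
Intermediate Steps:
I = 8 (I = -17 + 25 = 8)
(-2560 - 2968) + I = (-2560 - 2968) + 8 = -5528 + 8 = -5520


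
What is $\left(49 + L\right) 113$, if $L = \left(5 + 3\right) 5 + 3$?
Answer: $10396$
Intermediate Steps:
$L = 43$ ($L = 8 \cdot 5 + 3 = 40 + 3 = 43$)
$\left(49 + L\right) 113 = \left(49 + 43\right) 113 = 92 \cdot 113 = 10396$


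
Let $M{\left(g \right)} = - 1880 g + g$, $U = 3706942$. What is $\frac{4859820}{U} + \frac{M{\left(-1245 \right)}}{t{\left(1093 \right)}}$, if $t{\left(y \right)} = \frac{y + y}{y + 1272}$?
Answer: $\frac{10254471841883085}{4051687606} \approx 2.5309 \cdot 10^{6}$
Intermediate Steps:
$M{\left(g \right)} = - 1879 g$
$t{\left(y \right)} = \frac{2 y}{1272 + y}$
$\frac{4859820}{U} + \frac{M{\left(-1245 \right)}}{t{\left(1093 \right)}} = \frac{4859820}{3706942} + \frac{\left(-1879\right) \left(-1245\right)}{2 \cdot 1093 \frac{1}{1272 + 1093}} = 4859820 \cdot \frac{1}{3706942} + \frac{2339355}{2 \cdot 1093 \cdot \frac{1}{2365}} = \frac{2429910}{1853471} + \frac{2339355}{2 \cdot 1093 \cdot \frac{1}{2365}} = \frac{2429910}{1853471} + \frac{2339355}{\frac{2186}{2365}} = \frac{2429910}{1853471} + 2339355 \cdot \frac{2365}{2186} = \frac{2429910}{1853471} + \frac{5532574575}{2186} = \frac{10254471841883085}{4051687606}$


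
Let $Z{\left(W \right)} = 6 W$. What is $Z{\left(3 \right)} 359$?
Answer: $6462$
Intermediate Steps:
$Z{\left(3 \right)} 359 = 6 \cdot 3 \cdot 359 = 18 \cdot 359 = 6462$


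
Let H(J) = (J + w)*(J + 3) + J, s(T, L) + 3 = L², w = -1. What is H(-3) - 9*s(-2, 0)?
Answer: 24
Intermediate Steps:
s(T, L) = -3 + L²
H(J) = J + (-1 + J)*(3 + J) (H(J) = (J - 1)*(J + 3) + J = (-1 + J)*(3 + J) + J = J + (-1 + J)*(3 + J))
H(-3) - 9*s(-2, 0) = (-3 + (-3)² + 3*(-3)) - 9*(-3 + 0²) = (-3 + 9 - 9) - 9*(-3 + 0) = -3 - 9*(-3) = -3 + 27 = 24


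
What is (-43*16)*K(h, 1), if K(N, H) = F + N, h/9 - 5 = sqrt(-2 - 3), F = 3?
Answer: -33024 - 6192*I*sqrt(5) ≈ -33024.0 - 13846.0*I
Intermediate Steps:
h = 45 + 9*I*sqrt(5) (h = 45 + 9*sqrt(-2 - 3) = 45 + 9*sqrt(-5) = 45 + 9*(I*sqrt(5)) = 45 + 9*I*sqrt(5) ≈ 45.0 + 20.125*I)
K(N, H) = 3 + N
(-43*16)*K(h, 1) = (-43*16)*(3 + (45 + 9*I*sqrt(5))) = -688*(48 + 9*I*sqrt(5)) = -33024 - 6192*I*sqrt(5)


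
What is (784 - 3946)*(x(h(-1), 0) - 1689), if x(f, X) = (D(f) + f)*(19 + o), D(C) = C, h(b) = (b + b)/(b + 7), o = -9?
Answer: 5361698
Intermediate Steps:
h(b) = 2*b/(7 + b) (h(b) = (2*b)/(7 + b) = 2*b/(7 + b))
x(f, X) = 20*f (x(f, X) = (f + f)*(19 - 9) = (2*f)*10 = 20*f)
(784 - 3946)*(x(h(-1), 0) - 1689) = (784 - 3946)*(20*(2*(-1)/(7 - 1)) - 1689) = -3162*(20*(2*(-1)/6) - 1689) = -3162*(20*(2*(-1)*(1/6)) - 1689) = -3162*(20*(-1/3) - 1689) = -3162*(-20/3 - 1689) = -3162*(-5087/3) = 5361698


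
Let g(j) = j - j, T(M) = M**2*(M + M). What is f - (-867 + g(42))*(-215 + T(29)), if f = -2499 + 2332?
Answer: 42103954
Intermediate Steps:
T(M) = 2*M**3 (T(M) = M**2*(2*M) = 2*M**3)
g(j) = 0
f = -167
f - (-867 + g(42))*(-215 + T(29)) = -167 - (-867 + 0)*(-215 + 2*29**3) = -167 - (-867)*(-215 + 2*24389) = -167 - (-867)*(-215 + 48778) = -167 - (-867)*48563 = -167 - 1*(-42104121) = -167 + 42104121 = 42103954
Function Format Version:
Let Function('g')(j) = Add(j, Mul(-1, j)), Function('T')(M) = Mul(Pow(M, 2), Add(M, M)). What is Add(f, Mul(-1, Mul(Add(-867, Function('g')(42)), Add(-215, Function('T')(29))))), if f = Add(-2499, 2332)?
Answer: 42103954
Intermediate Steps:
Function('T')(M) = Mul(2, Pow(M, 3)) (Function('T')(M) = Mul(Pow(M, 2), Mul(2, M)) = Mul(2, Pow(M, 3)))
Function('g')(j) = 0
f = -167
Add(f, Mul(-1, Mul(Add(-867, Function('g')(42)), Add(-215, Function('T')(29))))) = Add(-167, Mul(-1, Mul(Add(-867, 0), Add(-215, Mul(2, Pow(29, 3)))))) = Add(-167, Mul(-1, Mul(-867, Add(-215, Mul(2, 24389))))) = Add(-167, Mul(-1, Mul(-867, Add(-215, 48778)))) = Add(-167, Mul(-1, Mul(-867, 48563))) = Add(-167, Mul(-1, -42104121)) = Add(-167, 42104121) = 42103954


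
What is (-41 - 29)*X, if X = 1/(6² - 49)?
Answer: 70/13 ≈ 5.3846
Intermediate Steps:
X = -1/13 (X = 1/(36 - 49) = 1/(-13) = -1/13 ≈ -0.076923)
(-41 - 29)*X = (-41 - 29)*(-1/13) = -70*(-1/13) = 70/13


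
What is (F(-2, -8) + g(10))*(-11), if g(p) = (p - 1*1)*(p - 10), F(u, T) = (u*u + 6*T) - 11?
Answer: 605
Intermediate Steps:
F(u, T) = -11 + u² + 6*T (F(u, T) = (u² + 6*T) - 11 = -11 + u² + 6*T)
g(p) = (-1 + p)*(-10 + p) (g(p) = (p - 1)*(-10 + p) = (-1 + p)*(-10 + p))
(F(-2, -8) + g(10))*(-11) = ((-11 + (-2)² + 6*(-8)) + (10 + 10² - 11*10))*(-11) = ((-11 + 4 - 48) + (10 + 100 - 110))*(-11) = (-55 + 0)*(-11) = -55*(-11) = 605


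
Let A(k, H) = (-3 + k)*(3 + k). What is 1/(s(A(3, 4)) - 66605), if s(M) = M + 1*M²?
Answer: -1/66605 ≈ -1.5014e-5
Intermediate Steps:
s(M) = M + M²
1/(s(A(3, 4)) - 66605) = 1/((-9 + 3²)*(1 + (-9 + 3²)) - 66605) = 1/((-9 + 9)*(1 + (-9 + 9)) - 66605) = 1/(0*(1 + 0) - 66605) = 1/(0*1 - 66605) = 1/(0 - 66605) = 1/(-66605) = -1/66605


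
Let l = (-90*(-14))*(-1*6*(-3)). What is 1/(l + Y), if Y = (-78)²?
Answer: 1/28764 ≈ 3.4766e-5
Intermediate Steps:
Y = 6084
l = 22680 (l = 1260*(-6*(-3)) = 1260*18 = 22680)
1/(l + Y) = 1/(22680 + 6084) = 1/28764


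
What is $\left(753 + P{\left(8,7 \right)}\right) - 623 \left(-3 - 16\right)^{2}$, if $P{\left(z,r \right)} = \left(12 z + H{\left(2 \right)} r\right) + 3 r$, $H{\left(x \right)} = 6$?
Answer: $-223991$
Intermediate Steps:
$P{\left(z,r \right)} = 9 r + 12 z$ ($P{\left(z,r \right)} = \left(12 z + 6 r\right) + 3 r = \left(6 r + 12 z\right) + 3 r = 9 r + 12 z$)
$\left(753 + P{\left(8,7 \right)}\right) - 623 \left(-3 - 16\right)^{2} = \left(753 + \left(9 \cdot 7 + 12 \cdot 8\right)\right) - 623 \left(-3 - 16\right)^{2} = \left(753 + \left(63 + 96\right)\right) - 623 \left(-19\right)^{2} = \left(753 + 159\right) - 224903 = 912 - 224903 = -223991$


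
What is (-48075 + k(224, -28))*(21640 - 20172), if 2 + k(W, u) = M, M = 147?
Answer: -70361240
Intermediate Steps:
k(W, u) = 145 (k(W, u) = -2 + 147 = 145)
(-48075 + k(224, -28))*(21640 - 20172) = (-48075 + 145)*(21640 - 20172) = -47930*1468 = -70361240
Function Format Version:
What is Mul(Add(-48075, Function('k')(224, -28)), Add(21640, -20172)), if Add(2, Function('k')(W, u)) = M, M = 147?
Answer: -70361240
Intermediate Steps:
Function('k')(W, u) = 145 (Function('k')(W, u) = Add(-2, 147) = 145)
Mul(Add(-48075, Function('k')(224, -28)), Add(21640, -20172)) = Mul(Add(-48075, 145), Add(21640, -20172)) = Mul(-47930, 1468) = -70361240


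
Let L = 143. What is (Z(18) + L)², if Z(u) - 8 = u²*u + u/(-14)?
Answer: 1753264384/49 ≈ 3.5781e+7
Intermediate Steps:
Z(u) = 8 + u³ - u/14 (Z(u) = 8 + (u²*u + u/(-14)) = 8 + (u³ + u*(-1/14)) = 8 + (u³ - u/14) = 8 + u³ - u/14)
(Z(18) + L)² = ((8 + 18³ - 1/14*18) + 143)² = ((8 + 5832 - 9/7) + 143)² = (40871/7 + 143)² = (41872/7)² = 1753264384/49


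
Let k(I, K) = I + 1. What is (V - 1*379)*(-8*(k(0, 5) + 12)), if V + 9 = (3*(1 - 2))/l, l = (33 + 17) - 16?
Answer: 686140/17 ≈ 40361.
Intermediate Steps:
k(I, K) = 1 + I
l = 34 (l = 50 - 16 = 34)
V = -309/34 (V = -9 + (3*(1 - 2))/34 = -9 + (3*(-1))*(1/34) = -9 - 3*1/34 = -9 - 3/34 = -309/34 ≈ -9.0882)
(V - 1*379)*(-8*(k(0, 5) + 12)) = (-309/34 - 1*379)*(-8*((1 + 0) + 12)) = (-309/34 - 379)*(-8*(1 + 12)) = -(-52780)*13/17 = -13195/34*(-104) = 686140/17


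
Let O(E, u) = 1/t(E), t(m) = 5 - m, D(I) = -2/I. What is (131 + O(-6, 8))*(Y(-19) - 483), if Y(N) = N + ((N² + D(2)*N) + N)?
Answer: -203322/11 ≈ -18484.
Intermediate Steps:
O(E, u) = 1/(5 - E)
Y(N) = N + N² (Y(N) = N + ((N² + (-2/2)*N) + N) = N + ((N² + (-2*½)*N) + N) = N + ((N² - N) + N) = N + N²)
(131 + O(-6, 8))*(Y(-19) - 483) = (131 - 1/(-5 - 6))*(-19*(1 - 19) - 483) = (131 - 1/(-11))*(-19*(-18) - 483) = (131 - 1*(-1/11))*(342 - 483) = (131 + 1/11)*(-141) = (1442/11)*(-141) = -203322/11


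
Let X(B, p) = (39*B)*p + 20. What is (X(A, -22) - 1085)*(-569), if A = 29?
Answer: 14763843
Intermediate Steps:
X(B, p) = 20 + 39*B*p (X(B, p) = 39*B*p + 20 = 20 + 39*B*p)
(X(A, -22) - 1085)*(-569) = ((20 + 39*29*(-22)) - 1085)*(-569) = ((20 - 24882) - 1085)*(-569) = (-24862 - 1085)*(-569) = -25947*(-569) = 14763843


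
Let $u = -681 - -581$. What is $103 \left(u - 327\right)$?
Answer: $-43981$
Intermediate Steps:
$u = -100$ ($u = -681 + 581 = -100$)
$103 \left(u - 327\right) = 103 \left(-100 - 327\right) = 103 \left(-427\right) = -43981$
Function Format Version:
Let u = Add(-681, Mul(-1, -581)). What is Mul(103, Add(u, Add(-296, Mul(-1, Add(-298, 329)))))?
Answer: -43981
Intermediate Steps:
u = -100 (u = Add(-681, 581) = -100)
Mul(103, Add(u, Add(-296, Mul(-1, Add(-298, 329))))) = Mul(103, Add(-100, Add(-296, Mul(-1, Add(-298, 329))))) = Mul(103, Add(-100, Add(-296, Mul(-1, 31)))) = Mul(103, Add(-100, Add(-296, -31))) = Mul(103, Add(-100, -327)) = Mul(103, -427) = -43981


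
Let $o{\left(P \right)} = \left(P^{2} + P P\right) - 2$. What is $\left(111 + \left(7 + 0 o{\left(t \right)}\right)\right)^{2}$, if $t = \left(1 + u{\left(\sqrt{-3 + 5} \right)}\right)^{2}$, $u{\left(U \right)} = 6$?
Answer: $13924$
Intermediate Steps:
$t = 49$ ($t = \left(1 + 6\right)^{2} = 7^{2} = 49$)
$o{\left(P \right)} = -2 + 2 P^{2}$ ($o{\left(P \right)} = \left(P^{2} + P^{2}\right) - 2 = 2 P^{2} - 2 = -2 + 2 P^{2}$)
$\left(111 + \left(7 + 0 o{\left(t \right)}\right)\right)^{2} = \left(111 + \left(7 + 0 \left(-2 + 2 \cdot 49^{2}\right)\right)\right)^{2} = \left(111 + \left(7 + 0 \left(-2 + 2 \cdot 2401\right)\right)\right)^{2} = \left(111 + \left(7 + 0 \left(-2 + 4802\right)\right)\right)^{2} = \left(111 + \left(7 + 0 \cdot 4800\right)\right)^{2} = \left(111 + \left(7 + 0\right)\right)^{2} = \left(111 + 7\right)^{2} = 118^{2} = 13924$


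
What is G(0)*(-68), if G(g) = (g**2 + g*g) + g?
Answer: 0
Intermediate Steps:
G(g) = g + 2*g**2 (G(g) = (g**2 + g**2) + g = 2*g**2 + g = g + 2*g**2)
G(0)*(-68) = (0*(1 + 2*0))*(-68) = (0*(1 + 0))*(-68) = (0*1)*(-68) = 0*(-68) = 0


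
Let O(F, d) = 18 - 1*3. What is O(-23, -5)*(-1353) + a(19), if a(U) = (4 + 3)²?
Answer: -20246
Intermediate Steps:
O(F, d) = 15 (O(F, d) = 18 - 3 = 15)
a(U) = 49 (a(U) = 7² = 49)
O(-23, -5)*(-1353) + a(19) = 15*(-1353) + 49 = -20295 + 49 = -20246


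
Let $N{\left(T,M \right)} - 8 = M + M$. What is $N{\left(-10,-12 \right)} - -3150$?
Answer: $3134$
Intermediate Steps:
$N{\left(T,M \right)} = 8 + 2 M$ ($N{\left(T,M \right)} = 8 + \left(M + M\right) = 8 + 2 M$)
$N{\left(-10,-12 \right)} - -3150 = \left(8 + 2 \left(-12\right)\right) - -3150 = \left(8 - 24\right) + 3150 = -16 + 3150 = 3134$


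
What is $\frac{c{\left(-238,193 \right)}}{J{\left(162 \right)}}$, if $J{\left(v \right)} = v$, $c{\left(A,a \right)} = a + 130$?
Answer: $\frac{323}{162} \approx 1.9938$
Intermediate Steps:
$c{\left(A,a \right)} = 130 + a$
$\frac{c{\left(-238,193 \right)}}{J{\left(162 \right)}} = \frac{130 + 193}{162} = 323 \cdot \frac{1}{162} = \frac{323}{162}$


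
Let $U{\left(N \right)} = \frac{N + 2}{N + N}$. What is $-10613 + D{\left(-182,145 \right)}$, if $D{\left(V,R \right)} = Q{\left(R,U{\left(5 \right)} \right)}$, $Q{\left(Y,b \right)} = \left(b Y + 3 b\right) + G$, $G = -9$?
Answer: $- \frac{52592}{5} \approx -10518.0$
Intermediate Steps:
$U{\left(N \right)} = \frac{2 + N}{2 N}$
$Q{\left(Y,b \right)} = -9 + 3 b + Y b$ ($Q{\left(Y,b \right)} = \left(b Y + 3 b\right) - 9 = \left(Y b + 3 b\right) - 9 = \left(3 b + Y b\right) - 9 = -9 + 3 b + Y b$)
$D{\left(V,R \right)} = - \frac{69}{10} + \frac{7 R}{10}$ ($D{\left(V,R \right)} = -9 + 3 \frac{2 + 5}{2 \cdot 5} + R \frac{2 + 5}{2 \cdot 5} = -9 + 3 \cdot \frac{1}{2} \cdot \frac{1}{5} \cdot 7 + R \frac{1}{2} \cdot \frac{1}{5} \cdot 7 = -9 + 3 \cdot \frac{7}{10} + R \frac{7}{10} = -9 + \frac{21}{10} + \frac{7 R}{10} = - \frac{69}{10} + \frac{7 R}{10}$)
$-10613 + D{\left(-182,145 \right)} = -10613 + \left(- \frac{69}{10} + \frac{7}{10} \cdot 145\right) = -10613 + \left(- \frac{69}{10} + \frac{203}{2}\right) = -10613 + \frac{473}{5} = - \frac{52592}{5}$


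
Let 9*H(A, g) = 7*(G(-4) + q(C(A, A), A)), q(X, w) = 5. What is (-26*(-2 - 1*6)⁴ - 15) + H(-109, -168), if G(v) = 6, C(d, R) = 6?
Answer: -958522/9 ≈ -1.0650e+5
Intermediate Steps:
H(A, g) = 77/9 (H(A, g) = (7*(6 + 5))/9 = (7*11)/9 = (⅑)*77 = 77/9)
(-26*(-2 - 1*6)⁴ - 15) + H(-109, -168) = (-26*(-2 - 1*6)⁴ - 15) + 77/9 = (-26*(-2 - 6)⁴ - 15) + 77/9 = (-26*(-8)⁴ - 15) + 77/9 = (-26*4096 - 15) + 77/9 = (-106496 - 15) + 77/9 = -106511 + 77/9 = -958522/9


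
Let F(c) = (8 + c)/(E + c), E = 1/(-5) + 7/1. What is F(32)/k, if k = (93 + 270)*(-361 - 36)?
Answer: -100/13978767 ≈ -7.1537e-6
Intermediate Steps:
E = 34/5 (E = 1*(-⅕) + 7*1 = -⅕ + 7 = 34/5 ≈ 6.8000)
F(c) = (8 + c)/(34/5 + c)
k = -144111 (k = 363*(-397) = -144111)
F(32)/k = (5*(8 + 32)/(34 + 5*32))/(-144111) = (5*40/(34 + 160))*(-1/144111) = (5*40/194)*(-1/144111) = (5*(1/194)*40)*(-1/144111) = (100/97)*(-1/144111) = -100/13978767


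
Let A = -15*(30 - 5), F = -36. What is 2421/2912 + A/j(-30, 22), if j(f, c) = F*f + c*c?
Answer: 673611/1138592 ≈ 0.59162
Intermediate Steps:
j(f, c) = c² - 36*f (j(f, c) = -36*f + c*c = -36*f + c² = c² - 36*f)
A = -375 (A = -15*25 = -375)
2421/2912 + A/j(-30, 22) = 2421/2912 - 375/(22² - 36*(-30)) = 2421*(1/2912) - 375/(484 + 1080) = 2421/2912 - 375/1564 = 673611/1138592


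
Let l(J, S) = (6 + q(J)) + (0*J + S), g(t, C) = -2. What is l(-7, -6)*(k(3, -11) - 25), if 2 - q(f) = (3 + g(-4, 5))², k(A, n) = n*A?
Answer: -58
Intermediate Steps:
k(A, n) = A*n
q(f) = 1 (q(f) = 2 - (3 - 2)² = 2 - 1*1² = 2 - 1*1 = 2 - 1 = 1)
l(J, S) = 7 + S (l(J, S) = (6 + 1) + (0*J + S) = 7 + (0 + S) = 7 + S)
l(-7, -6)*(k(3, -11) - 25) = (7 - 6)*(3*(-11) - 25) = 1*(-33 - 25) = 1*(-58) = -58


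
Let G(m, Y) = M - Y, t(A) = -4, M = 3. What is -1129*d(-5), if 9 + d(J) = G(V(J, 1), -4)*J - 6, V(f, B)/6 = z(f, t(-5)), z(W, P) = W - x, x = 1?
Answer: 56450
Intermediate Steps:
z(W, P) = -1 + W (z(W, P) = W - 1*1 = W - 1 = -1 + W)
V(f, B) = -6 + 6*f (V(f, B) = 6*(-1 + f) = -6 + 6*f)
G(m, Y) = 3 - Y
d(J) = -15 + 7*J (d(J) = -9 + ((3 - 1*(-4))*J - 6) = -9 + ((3 + 4)*J - 6) = -9 + (7*J - 6) = -9 + (-6 + 7*J) = -15 + 7*J)
-1129*d(-5) = -1129*(-15 + 7*(-5)) = -1129*(-15 - 35) = -1129*(-50) = 56450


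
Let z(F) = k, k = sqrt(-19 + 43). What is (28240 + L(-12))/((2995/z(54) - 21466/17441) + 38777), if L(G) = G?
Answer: 7990878670843504032/10974048636585977519 - 51433928325591320*sqrt(6)/10974048636585977519 ≈ 0.71668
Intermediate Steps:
k = 2*sqrt(6) (k = sqrt(24) = 2*sqrt(6) ≈ 4.8990)
z(F) = 2*sqrt(6)
(28240 + L(-12))/((2995/z(54) - 21466/17441) + 38777) = (28240 - 12)/((2995/((2*sqrt(6))) - 21466/17441) + 38777) = 28228/((2995*(sqrt(6)/12) - 21466*1/17441) + 38777) = 28228/((2995*sqrt(6)/12 - 21466/17441) + 38777) = 28228/((-21466/17441 + 2995*sqrt(6)/12) + 38777) = 28228/(676288191/17441 + 2995*sqrt(6)/12)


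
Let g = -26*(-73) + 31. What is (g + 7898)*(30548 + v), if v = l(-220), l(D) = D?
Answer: 298033256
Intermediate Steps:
g = 1929 (g = 1898 + 31 = 1929)
v = -220
(g + 7898)*(30548 + v) = (1929 + 7898)*(30548 - 220) = 9827*30328 = 298033256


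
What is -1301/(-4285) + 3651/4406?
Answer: 21376741/18879710 ≈ 1.1323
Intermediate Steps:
-1301/(-4285) + 3651/4406 = -1301*(-1/4285) + 3651*(1/4406) = 1301/4285 + 3651/4406 = 21376741/18879710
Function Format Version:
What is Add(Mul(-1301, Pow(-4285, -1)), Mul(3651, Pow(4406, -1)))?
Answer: Rational(21376741, 18879710) ≈ 1.1323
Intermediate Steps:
Add(Mul(-1301, Pow(-4285, -1)), Mul(3651, Pow(4406, -1))) = Add(Mul(-1301, Rational(-1, 4285)), Mul(3651, Rational(1, 4406))) = Add(Rational(1301, 4285), Rational(3651, 4406)) = Rational(21376741, 18879710)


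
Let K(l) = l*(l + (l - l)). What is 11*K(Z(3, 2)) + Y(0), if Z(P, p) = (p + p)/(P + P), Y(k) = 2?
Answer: 62/9 ≈ 6.8889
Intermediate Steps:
Z(P, p) = p/P (Z(P, p) = (2*p)/((2*P)) = (2*p)*(1/(2*P)) = p/P)
K(l) = l² (K(l) = l*(l + 0) = l*l = l²)
11*K(Z(3, 2)) + Y(0) = 11*(2/3)² + 2 = 11*(2*(⅓))² + 2 = 11*(⅔)² + 2 = 11*(4/9) + 2 = 44/9 + 2 = 62/9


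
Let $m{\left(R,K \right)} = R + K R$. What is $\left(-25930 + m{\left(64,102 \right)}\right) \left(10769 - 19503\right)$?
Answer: $168898092$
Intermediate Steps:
$\left(-25930 + m{\left(64,102 \right)}\right) \left(10769 - 19503\right) = \left(-25930 + 64 \left(1 + 102\right)\right) \left(10769 - 19503\right) = \left(-25930 + 64 \cdot 103\right) \left(-8734\right) = \left(-25930 + 6592\right) \left(-8734\right) = \left(-19338\right) \left(-8734\right) = 168898092$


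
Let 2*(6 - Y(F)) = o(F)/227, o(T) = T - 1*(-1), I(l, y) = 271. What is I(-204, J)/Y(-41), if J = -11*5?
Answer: 61517/1382 ≈ 44.513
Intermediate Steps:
J = -55
o(T) = 1 + T (o(T) = T + 1 = 1 + T)
Y(F) = 2723/454 - F/454 (Y(F) = 6 - (1 + F)/(2*227) = 6 - (1/227 + F/227)/2 = 6 + (-1/454 - F/454) = 2723/454 - F/454)
I(-204, J)/Y(-41) = 271/(2723/454 - 1/454*(-41)) = 271/(2723/454 + 41/454) = 271/(1382/227) = 271*(227/1382) = 61517/1382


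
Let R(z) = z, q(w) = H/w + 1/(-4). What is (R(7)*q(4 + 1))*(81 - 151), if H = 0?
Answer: 245/2 ≈ 122.50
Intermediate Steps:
q(w) = -1/4 (q(w) = 0/w + 1/(-4) = 0 + 1*(-1/4) = 0 - 1/4 = -1/4)
(R(7)*q(4 + 1))*(81 - 151) = (7*(-1/4))*(81 - 151) = -7/4*(-70) = 245/2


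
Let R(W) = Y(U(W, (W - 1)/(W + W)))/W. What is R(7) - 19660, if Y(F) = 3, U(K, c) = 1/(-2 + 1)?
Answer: -137617/7 ≈ -19660.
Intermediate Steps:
U(K, c) = -1 (U(K, c) = 1/(-1) = -1)
R(W) = 3/W
R(7) - 19660 = 3/7 - 19660 = -137617/7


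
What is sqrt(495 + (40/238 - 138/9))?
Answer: sqrt(61154457)/357 ≈ 21.905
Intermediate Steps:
sqrt(495 + (40/238 - 138/9)) = sqrt(495 + (40*(1/238) - 138*1/9)) = sqrt(495 + (20/119 - 46/3)) = sqrt(495 - 5414/357) = sqrt(171301/357) = sqrt(61154457)/357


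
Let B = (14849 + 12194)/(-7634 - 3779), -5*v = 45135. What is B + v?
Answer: -103052194/11413 ≈ -9029.4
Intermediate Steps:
v = -9027 (v = -1/5*45135 = -9027)
B = -27043/11413 (B = 27043/(-11413) = 27043*(-1/11413) = -27043/11413 ≈ -2.3695)
B + v = -27043/11413 - 9027 = -103052194/11413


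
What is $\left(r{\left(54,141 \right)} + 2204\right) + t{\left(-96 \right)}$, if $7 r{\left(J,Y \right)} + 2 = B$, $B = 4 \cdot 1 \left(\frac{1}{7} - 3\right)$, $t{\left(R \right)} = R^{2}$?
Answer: $\frac{559486}{49} \approx 11418.0$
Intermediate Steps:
$B = - \frac{80}{7}$ ($B = 4 \left(\frac{1}{7} - 3\right) = 4 \left(- \frac{20}{7}\right) = - \frac{80}{7} \approx -11.429$)
$r{\left(J,Y \right)} = - \frac{94}{49}$ ($r{\left(J,Y \right)} = - \frac{2}{7} + \frac{1}{7} \left(- \frac{80}{7}\right) = - \frac{2}{7} - \frac{80}{49} = - \frac{94}{49}$)
$\left(r{\left(54,141 \right)} + 2204\right) + t{\left(-96 \right)} = \left(- \frac{94}{49} + 2204\right) + \left(-96\right)^{2} = \frac{107902}{49} + 9216 = \frac{559486}{49}$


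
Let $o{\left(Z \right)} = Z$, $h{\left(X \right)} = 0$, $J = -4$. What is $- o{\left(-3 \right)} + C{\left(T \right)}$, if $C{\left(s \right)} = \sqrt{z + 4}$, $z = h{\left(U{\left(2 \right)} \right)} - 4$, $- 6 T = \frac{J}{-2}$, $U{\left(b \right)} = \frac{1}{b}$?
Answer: $3$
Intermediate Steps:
$T = - \frac{1}{3}$ ($T = - \frac{\left(-4\right) \frac{1}{-2}}{6} = - \frac{\left(-4\right) \left(- \frac{1}{2}\right)}{6} = \left(- \frac{1}{6}\right) 2 = - \frac{1}{3} \approx -0.33333$)
$z = -4$ ($z = 0 - 4 = -4$)
$C{\left(s \right)} = 0$ ($C{\left(s \right)} = \sqrt{-4 + 4} = \sqrt{0} = 0$)
$- o{\left(-3 \right)} + C{\left(T \right)} = \left(-1\right) \left(-3\right) + 0 = 3 + 0 = 3$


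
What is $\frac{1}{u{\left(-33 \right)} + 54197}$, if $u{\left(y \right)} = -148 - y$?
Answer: $\frac{1}{54082} \approx 1.849 \cdot 10^{-5}$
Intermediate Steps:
$\frac{1}{u{\left(-33 \right)} + 54197} = \frac{1}{\left(-148 - -33\right) + 54197} = \frac{1}{\left(-148 + 33\right) + 54197} = \frac{1}{-115 + 54197} = \frac{1}{54082}$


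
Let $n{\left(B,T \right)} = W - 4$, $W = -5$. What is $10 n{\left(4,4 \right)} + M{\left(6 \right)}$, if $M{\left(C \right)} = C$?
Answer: $-84$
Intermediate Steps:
$n{\left(B,T \right)} = -9$ ($n{\left(B,T \right)} = -5 - 4 = -9$)
$10 n{\left(4,4 \right)} + M{\left(6 \right)} = 10 \left(-9\right) + 6 = -90 + 6 = -84$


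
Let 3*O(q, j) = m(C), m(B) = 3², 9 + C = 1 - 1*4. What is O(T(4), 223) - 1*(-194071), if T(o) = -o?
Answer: 194074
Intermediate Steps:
C = -12 (C = -9 + (1 - 1*4) = -9 + (1 - 4) = -9 - 3 = -12)
m(B) = 9
O(q, j) = 3 (O(q, j) = (⅓)*9 = 3)
O(T(4), 223) - 1*(-194071) = 3 - 1*(-194071) = 3 + 194071 = 194074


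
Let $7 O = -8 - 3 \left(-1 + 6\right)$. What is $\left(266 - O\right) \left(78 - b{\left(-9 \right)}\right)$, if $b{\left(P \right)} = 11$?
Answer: $\frac{126295}{7} \approx 18042.0$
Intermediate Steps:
$O = - \frac{23}{7}$ ($O = \frac{-8 - 3 \left(-1 + 6\right)}{7} = \frac{-8 - 15}{7} = \frac{1}{7} \left(-23\right) = - \frac{23}{7} \approx -3.2857$)
$\left(266 - O\right) \left(78 - b{\left(-9 \right)}\right) = \left(266 - - \frac{23}{7}\right) \left(78 - 11\right) = \left(266 + \frac{23}{7}\right) \left(78 - 11\right) = \frac{1885}{7} \cdot 67 = \frac{126295}{7}$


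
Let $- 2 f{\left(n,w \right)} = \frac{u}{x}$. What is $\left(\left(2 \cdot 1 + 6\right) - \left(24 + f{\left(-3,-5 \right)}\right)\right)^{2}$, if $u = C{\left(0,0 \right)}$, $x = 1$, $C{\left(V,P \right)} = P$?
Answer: $256$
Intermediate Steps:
$u = 0$
$f{\left(n,w \right)} = 0$ ($f{\left(n,w \right)} = - \frac{0 \cdot 1^{-1}}{2} = - \frac{0 \cdot 1}{2} = \left(- \frac{1}{2}\right) 0 = 0$)
$\left(\left(2 \cdot 1 + 6\right) - \left(24 + f{\left(-3,-5 \right)}\right)\right)^{2} = \left(\left(2 \cdot 1 + 6\right) - 24\right)^{2} = \left(\left(2 + 6\right) + \left(-24 + 0\right)\right)^{2} = \left(8 - 24\right)^{2} = \left(-16\right)^{2} = 256$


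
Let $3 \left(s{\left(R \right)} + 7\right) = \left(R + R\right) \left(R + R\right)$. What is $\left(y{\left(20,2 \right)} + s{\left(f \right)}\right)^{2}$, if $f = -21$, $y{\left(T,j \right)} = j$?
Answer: $339889$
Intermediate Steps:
$s{\left(R \right)} = -7 + \frac{4 R^{2}}{3}$ ($s{\left(R \right)} = -7 + \frac{\left(R + R\right) \left(R + R\right)}{3} = -7 + \frac{2 R 2 R}{3} = -7 + \frac{4 R^{2}}{3}$)
$\left(y{\left(20,2 \right)} + s{\left(f \right)}\right)^{2} = \left(2 - \left(7 - \frac{4 \left(-21\right)^{2}}{3}\right)\right)^{2} = \left(2 + \left(-7 + \frac{4}{3} \cdot 441\right)\right)^{2} = \left(2 + \left(-7 + 588\right)\right)^{2} = \left(2 + 581\right)^{2} = 583^{2} = 339889$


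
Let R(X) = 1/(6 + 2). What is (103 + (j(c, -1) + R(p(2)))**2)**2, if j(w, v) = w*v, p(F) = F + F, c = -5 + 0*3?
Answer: 68442529/4096 ≈ 16710.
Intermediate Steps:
c = -5 (c = -5 + 0 = -5)
p(F) = 2*F
R(X) = 1/8
j(w, v) = v*w
(103 + (j(c, -1) + R(p(2)))**2)**2 = (103 + (-1*(-5) + 1/8)**2)**2 = (103 + (5 + 1/8)**2)**2 = (103 + (41/8)**2)**2 = (103 + 1681/64)**2 = (8273/64)**2 = 68442529/4096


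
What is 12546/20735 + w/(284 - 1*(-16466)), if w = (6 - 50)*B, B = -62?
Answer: 26671058/34731125 ≈ 0.76793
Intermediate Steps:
w = 2728 (w = (6 - 50)*(-62) = -44*(-62) = 2728)
12546/20735 + w/(284 - 1*(-16466)) = 12546/20735 + 2728/(284 - 1*(-16466)) = 12546*(1/20735) + 2728/(284 + 16466) = 12546/20735 + 2728/16750 = 12546/20735 + 2728*(1/16750) = 12546/20735 + 1364/8375 = 26671058/34731125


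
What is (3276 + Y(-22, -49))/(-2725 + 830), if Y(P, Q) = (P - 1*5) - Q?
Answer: -3298/1895 ≈ -1.7404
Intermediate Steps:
Y(P, Q) = -5 + P - Q (Y(P, Q) = (P - 5) - Q = (-5 + P) - Q = -5 + P - Q)
(3276 + Y(-22, -49))/(-2725 + 830) = (3276 + (-5 - 22 - 1*(-49)))/(-2725 + 830) = (3276 + (-5 - 22 + 49))/(-1895) = (3276 + 22)*(-1/1895) = 3298*(-1/1895) = -3298/1895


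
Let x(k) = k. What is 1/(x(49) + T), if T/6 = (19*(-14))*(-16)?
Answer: 1/25585 ≈ 3.9085e-5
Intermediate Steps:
T = 25536 (T = 6*((19*(-14))*(-16)) = 6*(-266*(-16)) = 6*4256 = 25536)
1/(x(49) + T) = 1/(49 + 25536) = 1/25585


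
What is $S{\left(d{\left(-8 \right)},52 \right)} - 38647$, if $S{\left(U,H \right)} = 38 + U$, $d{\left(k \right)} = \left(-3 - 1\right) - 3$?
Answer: $-38616$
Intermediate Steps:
$d{\left(k \right)} = -7$ ($d{\left(k \right)} = -4 - 3 = -7$)
$S{\left(d{\left(-8 \right)},52 \right)} - 38647 = \left(38 - 7\right) - 38647 = 31 - 38647 = -38616$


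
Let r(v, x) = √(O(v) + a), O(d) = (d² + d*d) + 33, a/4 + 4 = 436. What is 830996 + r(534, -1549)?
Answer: 830996 + √572073 ≈ 8.3175e+5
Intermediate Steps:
a = 1728 (a = -16 + 4*436 = -16 + 1744 = 1728)
O(d) = 33 + 2*d² (O(d) = (d² + d²) + 33 = 2*d² + 33 = 33 + 2*d²)
r(v, x) = √(1761 + 2*v²) (r(v, x) = √((33 + 2*v²) + 1728) = √(1761 + 2*v²))
830996 + r(534, -1549) = 830996 + √(1761 + 2*534²) = 830996 + √(1761 + 2*285156) = 830996 + √(1761 + 570312) = 830996 + √572073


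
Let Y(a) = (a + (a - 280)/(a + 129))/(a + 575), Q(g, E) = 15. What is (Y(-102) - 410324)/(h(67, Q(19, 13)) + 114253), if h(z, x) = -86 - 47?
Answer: -262012547/72871326 ≈ -3.5956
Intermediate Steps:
h(z, x) = -133
Y(a) = (a + (-280 + a)/(129 + a))/(575 + a)
(Y(-102) - 410324)/(h(67, Q(19, 13)) + 114253) = ((-280 + (-102)² + 130*(-102))/(74175 + (-102)² + 704*(-102)) - 410324)/(-133 + 114253) = ((-280 + 10404 - 13260)/(74175 + 10404 - 71808) - 410324)/114120 = (-3136/12771 - 410324)*(1/114120) = -5240250940/12771*1/114120 = -262012547/72871326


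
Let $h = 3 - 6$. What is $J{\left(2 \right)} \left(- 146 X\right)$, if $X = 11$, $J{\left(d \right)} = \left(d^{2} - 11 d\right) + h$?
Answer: $33726$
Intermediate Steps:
$h = -3$
$J{\left(d \right)} = -3 + d^{2} - 11 d$ ($J{\left(d \right)} = \left(d^{2} - 11 d\right) - 3 = -3 + d^{2} - 11 d$)
$J{\left(2 \right)} \left(- 146 X\right) = \left(-3 + 2^{2} - 22\right) \left(\left(-146\right) 11\right) = \left(-3 + 4 - 22\right) \left(-1606\right) = \left(-21\right) \left(-1606\right) = 33726$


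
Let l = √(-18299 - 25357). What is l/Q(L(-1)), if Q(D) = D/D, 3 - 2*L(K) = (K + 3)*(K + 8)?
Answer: 2*I*√10914 ≈ 208.94*I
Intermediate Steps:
l = 2*I*√10914 (l = √(-43656) = 2*I*√10914 ≈ 208.94*I)
L(K) = 3/2 - (3 + K)*(8 + K)/2 (L(K) = 3/2 - (K + 3)*(K + 8)/2 = 3/2 - (3 + K)*(8 + K)/2)
Q(D) = 1
l/Q(L(-1)) = (2*I*√10914)/1 = (2*I*√10914)*1 = 2*I*√10914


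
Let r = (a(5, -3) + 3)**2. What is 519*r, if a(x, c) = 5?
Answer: 33216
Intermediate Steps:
r = 64 (r = (5 + 3)**2 = 8**2 = 64)
519*r = 519*64 = 33216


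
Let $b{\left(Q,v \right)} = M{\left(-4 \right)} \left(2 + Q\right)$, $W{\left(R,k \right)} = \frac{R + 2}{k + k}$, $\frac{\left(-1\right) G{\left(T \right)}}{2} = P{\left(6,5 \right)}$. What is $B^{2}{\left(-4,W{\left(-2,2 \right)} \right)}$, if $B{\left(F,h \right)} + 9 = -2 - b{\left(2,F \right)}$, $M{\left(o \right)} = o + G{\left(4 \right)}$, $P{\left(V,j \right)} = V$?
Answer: $2809$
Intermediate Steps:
$G{\left(T \right)} = -12$ ($G{\left(T \right)} = \left(-2\right) 6 = -12$)
$W{\left(R,k \right)} = \frac{2 + R}{2 k}$
$M{\left(o \right)} = -12 + o$ ($M{\left(o \right)} = o - 12 = -12 + o$)
$b{\left(Q,v \right)} = -32 - 16 Q$ ($b{\left(Q,v \right)} = \left(-12 - 4\right) \left(2 + Q\right) = - 16 \left(2 + Q\right) = -32 - 16 Q$)
$B{\left(F,h \right)} = 53$ ($B{\left(F,h \right)} = -9 - \left(-30 - 32\right) = -9 - -62 = -9 + \left(-2 + 64\right) = -9 + 62 = 53$)
$B^{2}{\left(-4,W{\left(-2,2 \right)} \right)} = 53^{2} = 2809$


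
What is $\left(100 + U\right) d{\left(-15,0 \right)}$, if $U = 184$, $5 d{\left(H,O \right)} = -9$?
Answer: $- \frac{2556}{5} \approx -511.2$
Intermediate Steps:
$d{\left(H,O \right)} = - \frac{9}{5}$ ($d{\left(H,O \right)} = \frac{1}{5} \left(-9\right) = - \frac{9}{5}$)
$\left(100 + U\right) d{\left(-15,0 \right)} = \left(100 + 184\right) \left(- \frac{9}{5}\right) = 284 \left(- \frac{9}{5}\right) = - \frac{2556}{5}$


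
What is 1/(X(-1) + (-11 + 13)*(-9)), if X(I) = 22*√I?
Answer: -9/404 - 11*I/404 ≈ -0.022277 - 0.027228*I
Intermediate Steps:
1/(X(-1) + (-11 + 13)*(-9)) = 1/(22*√(-1) + (-11 + 13)*(-9)) = 1/(22*I + 2*(-9)) = 1/(22*I - 18) = 1/(-18 + 22*I) = (-18 - 22*I)/808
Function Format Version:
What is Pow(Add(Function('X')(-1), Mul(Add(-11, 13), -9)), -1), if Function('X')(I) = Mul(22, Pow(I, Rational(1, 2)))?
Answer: Add(Rational(-9, 404), Mul(Rational(-11, 404), I)) ≈ Add(-0.022277, Mul(-0.027228, I))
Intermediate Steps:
Pow(Add(Function('X')(-1), Mul(Add(-11, 13), -9)), -1) = Pow(Add(Mul(22, Pow(-1, Rational(1, 2))), Mul(Add(-11, 13), -9)), -1) = Pow(Add(Mul(22, I), Mul(2, -9)), -1) = Pow(Add(Mul(22, I), -18), -1) = Pow(Add(-18, Mul(22, I)), -1) = Mul(Rational(1, 808), Add(-18, Mul(-22, I)))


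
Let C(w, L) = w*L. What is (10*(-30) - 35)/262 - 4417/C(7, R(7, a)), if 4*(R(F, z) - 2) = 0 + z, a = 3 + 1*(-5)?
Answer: -331649/786 ≈ -421.95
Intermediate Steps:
a = -2 (a = 3 - 5 = -2)
R(F, z) = 2 + z/4 (R(F, z) = 2 + (0 + z)/4 = 2 + z/4)
C(w, L) = L*w
(10*(-30) - 35)/262 - 4417/C(7, R(7, a)) = (10*(-30) - 35)/262 - 4417*1/(7*(2 + (¼)*(-2))) = (-300 - 35)*(1/262) - 4417*1/(7*(2 - ½)) = -335*1/262 - 4417/((3/2)*7) = -335/262 - 4417/21/2 = -335/262 - 4417*2/21 = -335/262 - 1262/3 = -331649/786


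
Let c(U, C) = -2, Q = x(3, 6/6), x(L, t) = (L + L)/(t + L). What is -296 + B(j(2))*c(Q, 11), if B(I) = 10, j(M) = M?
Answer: -316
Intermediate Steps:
x(L, t) = 2*L/(L + t) (x(L, t) = (2*L)/(L + t) = 2*L/(L + t))
Q = 3/2 (Q = 2*3/(3 + 6/6) = 2*3/(3 + 6*(1/6)) = 2*3/(3 + 1) = 2*3/4 = 2*3*(1/4) = 3/2 ≈ 1.5000)
-296 + B(j(2))*c(Q, 11) = -296 + 10*(-2) = -296 - 20 = -316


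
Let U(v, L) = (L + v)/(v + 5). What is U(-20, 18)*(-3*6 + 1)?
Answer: -34/15 ≈ -2.2667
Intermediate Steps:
U(v, L) = (L + v)/(5 + v)
U(-20, 18)*(-3*6 + 1) = ((18 - 20)/(5 - 20))*(-3*6 + 1) = (-2/(-15))*(-18 + 1) = -1/15*(-2)*(-17) = (2/15)*(-17) = -34/15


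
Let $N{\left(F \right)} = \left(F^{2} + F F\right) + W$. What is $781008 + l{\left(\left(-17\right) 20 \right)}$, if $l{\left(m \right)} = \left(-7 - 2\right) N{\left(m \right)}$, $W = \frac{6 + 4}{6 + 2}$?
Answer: $- \frac{5199213}{4} \approx -1.2998 \cdot 10^{6}$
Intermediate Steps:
$W = \frac{5}{4}$ ($W = \frac{10}{8} = 10 \cdot \frac{1}{8} = \frac{5}{4} \approx 1.25$)
$N{\left(F \right)} = \frac{5}{4} + 2 F^{2}$ ($N{\left(F \right)} = \left(F^{2} + F F\right) + \frac{5}{4} = \left(F^{2} + F^{2}\right) + \frac{5}{4} = 2 F^{2} + \frac{5}{4} = \frac{5}{4} + 2 F^{2}$)
$l{\left(m \right)} = - \frac{45}{4} - 18 m^{2}$ ($l{\left(m \right)} = \left(-7 - 2\right) \left(\frac{5}{4} + 2 m^{2}\right) = - 9 \left(\frac{5}{4} + 2 m^{2}\right) = - \frac{45}{4} - 18 m^{2}$)
$781008 + l{\left(\left(-17\right) 20 \right)} = 781008 - \left(\frac{45}{4} + 18 \left(\left(-17\right) 20\right)^{2}\right) = 781008 - \left(\frac{45}{4} + 18 \left(-340\right)^{2}\right) = 781008 - \frac{8323245}{4} = - \frac{5199213}{4}$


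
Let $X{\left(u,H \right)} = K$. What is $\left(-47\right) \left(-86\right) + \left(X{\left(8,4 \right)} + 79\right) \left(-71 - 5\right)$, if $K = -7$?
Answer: $-1430$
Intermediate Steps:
$X{\left(u,H \right)} = -7$
$\left(-47\right) \left(-86\right) + \left(X{\left(8,4 \right)} + 79\right) \left(-71 - 5\right) = \left(-47\right) \left(-86\right) + \left(-7 + 79\right) \left(-71 - 5\right) = 4042 + 72 \left(-76\right) = 4042 - 5472 = -1430$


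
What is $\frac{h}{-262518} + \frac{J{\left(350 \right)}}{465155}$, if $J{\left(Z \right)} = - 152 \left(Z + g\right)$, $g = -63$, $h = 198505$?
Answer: $- \frac{103787678507}{122111560290} \approx -0.84994$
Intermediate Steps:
$J{\left(Z \right)} = 9576 - 152 Z$ ($J{\left(Z \right)} = - 152 \left(Z - 63\right) = - 152 \left(-63 + Z\right) = 9576 - 152 Z$)
$\frac{h}{-262518} + \frac{J{\left(350 \right)}}{465155} = \frac{198505}{-262518} + \frac{9576 - 53200}{465155} = 198505 \left(- \frac{1}{262518}\right) + \left(9576 - 53200\right) \frac{1}{465155} = - \frac{198505}{262518} - \frac{43624}{465155} = - \frac{103787678507}{122111560290}$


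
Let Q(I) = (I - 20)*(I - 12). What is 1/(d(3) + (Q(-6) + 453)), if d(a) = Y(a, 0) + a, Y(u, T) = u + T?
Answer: 1/927 ≈ 0.0010787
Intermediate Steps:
Q(I) = (-20 + I)*(-12 + I)
Y(u, T) = T + u
d(a) = 2*a (d(a) = (0 + a) + a = a + a = 2*a)
1/(d(3) + (Q(-6) + 453)) = 1/(2*3 + ((240 + (-6)² - 32*(-6)) + 453)) = 1/(6 + ((240 + 36 + 192) + 453)) = 1/(6 + (468 + 453)) = 1/(6 + 921) = 1/927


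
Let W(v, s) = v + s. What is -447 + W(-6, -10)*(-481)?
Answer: 7249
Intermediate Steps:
W(v, s) = s + v
-447 + W(-6, -10)*(-481) = -447 + (-10 - 6)*(-481) = -447 - 16*(-481) = -447 + 7696 = 7249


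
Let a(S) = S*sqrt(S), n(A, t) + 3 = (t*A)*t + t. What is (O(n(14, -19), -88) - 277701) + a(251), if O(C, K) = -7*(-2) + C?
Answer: -272655 + 251*sqrt(251) ≈ -2.6868e+5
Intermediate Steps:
n(A, t) = -3 + t + A*t**2 (n(A, t) = -3 + ((t*A)*t + t) = -3 + ((A*t)*t + t) = -3 + (A*t**2 + t) = -3 + (t + A*t**2) = -3 + t + A*t**2)
O(C, K) = 14 + C
a(S) = S**(3/2)
(O(n(14, -19), -88) - 277701) + a(251) = ((14 + (-3 - 19 + 14*(-19)**2)) - 277701) + 251**(3/2) = ((14 + (-3 - 19 + 14*361)) - 277701) + 251*sqrt(251) = ((14 + (-3 - 19 + 5054)) - 277701) + 251*sqrt(251) = ((14 + 5032) - 277701) + 251*sqrt(251) = (5046 - 277701) + 251*sqrt(251) = -272655 + 251*sqrt(251)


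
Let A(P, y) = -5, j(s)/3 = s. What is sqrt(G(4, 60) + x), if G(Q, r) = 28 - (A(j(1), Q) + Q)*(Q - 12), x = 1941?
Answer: sqrt(1961) ≈ 44.283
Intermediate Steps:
j(s) = 3*s
G(Q, r) = 28 - (-12 + Q)*(-5 + Q) (G(Q, r) = 28 - (-5 + Q)*(Q - 12) = 28 - (-5 + Q)*(-12 + Q) = 28 - (-12 + Q)*(-5 + Q))
sqrt(G(4, 60) + x) = sqrt((-32 - 1*4**2 + 17*4) + 1941) = sqrt((-32 - 1*16 + 68) + 1941) = sqrt((-32 - 16 + 68) + 1941) = sqrt(20 + 1941) = sqrt(1961)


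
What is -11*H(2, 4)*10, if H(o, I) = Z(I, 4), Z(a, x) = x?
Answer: -440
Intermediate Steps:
H(o, I) = 4
-11*H(2, 4)*10 = -11*4*10 = -44*10 = -440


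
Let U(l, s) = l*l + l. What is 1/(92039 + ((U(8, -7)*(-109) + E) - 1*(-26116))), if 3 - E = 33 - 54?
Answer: 1/110331 ≈ 9.0636e-6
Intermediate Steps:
E = 24 (E = 3 - (33 - 54) = 3 - 1*(-21) = 3 + 21 = 24)
U(l, s) = l + l**2 (U(l, s) = l**2 + l = l + l**2)
1/(92039 + ((U(8, -7)*(-109) + E) - 1*(-26116))) = 1/(92039 + (((8*(1 + 8))*(-109) + 24) - 1*(-26116))) = 1/(92039 + (((8*9)*(-109) + 24) + 26116)) = 1/(92039 + ((72*(-109) + 24) + 26116)) = 1/(92039 + ((-7848 + 24) + 26116)) = 1/(92039 + (-7824 + 26116)) = 1/(92039 + 18292) = 1/110331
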